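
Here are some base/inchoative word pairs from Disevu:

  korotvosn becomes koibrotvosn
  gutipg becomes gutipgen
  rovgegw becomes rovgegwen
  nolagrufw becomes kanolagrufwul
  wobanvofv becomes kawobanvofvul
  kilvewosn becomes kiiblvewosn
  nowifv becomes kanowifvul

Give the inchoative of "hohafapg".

nolagrufw and rovgegw both end in -w yet inflect differently (kanolagrufwul, rovgegwen), so the final letter is not what conditions the rule; the second-to-last letter is.
"hohafapg" has second-to-last letter 'p'. The one such stem in the data (gutipg → gutipgen) adds -en, so the same rule applies.
So hohafapg → hohafapgen.

hohafapgen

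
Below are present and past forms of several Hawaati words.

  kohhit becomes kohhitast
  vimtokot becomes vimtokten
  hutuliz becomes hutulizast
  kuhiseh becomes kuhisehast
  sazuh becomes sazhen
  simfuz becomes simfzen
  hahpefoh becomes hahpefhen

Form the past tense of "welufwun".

kohhit and vimtokot both end in -t yet inflect differently (kohhitast, vimtokten), so the final letter is not what conditions the rule; the last vowel is.
"welufwun" has last vowel 'u'. The stems whose last vowel is 'u' (sazuh → sazhen, simfuz → simfzen) delete the last vowel and add -en.
So welufwun → welufwnen.

welufwnen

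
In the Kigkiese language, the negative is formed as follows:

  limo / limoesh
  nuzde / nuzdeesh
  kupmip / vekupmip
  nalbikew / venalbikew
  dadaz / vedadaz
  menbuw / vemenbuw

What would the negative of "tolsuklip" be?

vetolsuklip

nuzde and nalbikew both have last vowel 'e' yet inflect differently (nuzdeesh, venalbikew), so the last vowel is not what conditions the rule; whether the stem ends in a vowel or a consonant is.
"tolsuklip" ends in a consonant. The stems ending in a consonant (kupmip → vekupmip, nalbikew → venalbikew, dadaz → vedadaz) add the prefix ve-.
So tolsuklip → vetolsuklip.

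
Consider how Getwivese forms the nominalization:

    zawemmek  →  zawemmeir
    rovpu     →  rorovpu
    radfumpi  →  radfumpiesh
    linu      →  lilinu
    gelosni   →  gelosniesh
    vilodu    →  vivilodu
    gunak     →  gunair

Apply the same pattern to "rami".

ramiesh

rovpu and radfumpi both begin with r- yet inflect differently (rorovpu, radfumpiesh), so the first letter is not what conditions the rule; the final letter is.
"rami" ends in -i. The stems ending in -i (radfumpi → radfumpiesh, gelosni → gelosniesh) add -esh.
So rami → ramiesh.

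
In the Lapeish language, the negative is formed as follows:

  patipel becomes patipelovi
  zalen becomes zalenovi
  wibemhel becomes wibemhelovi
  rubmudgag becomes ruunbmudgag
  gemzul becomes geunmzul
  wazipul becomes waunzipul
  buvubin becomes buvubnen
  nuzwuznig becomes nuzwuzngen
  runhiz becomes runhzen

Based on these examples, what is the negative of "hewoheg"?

hewohegovi

patipel and gemzul both end in -l yet inflect differently (patipelovi, geunmzul), so the final letter is not what conditions the rule; the last vowel is.
"hewoheg" has last vowel 'e'. The stems whose last vowel is 'e' (patipel → patipelovi, zalen → zalenovi, wibemhel → wibemhelovi) add -ovi.
So hewoheg → hewohegovi.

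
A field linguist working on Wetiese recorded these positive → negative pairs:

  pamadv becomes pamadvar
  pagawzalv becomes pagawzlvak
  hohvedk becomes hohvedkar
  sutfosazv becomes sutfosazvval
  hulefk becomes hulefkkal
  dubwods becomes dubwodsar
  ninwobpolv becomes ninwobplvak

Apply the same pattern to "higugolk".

higuglkak

pamadv and ninwobpolv both end in -v yet inflect differently (pamadvar, ninwobplvak), so the final letter is not what conditions the rule; the second-to-last letter is.
"higugolk" has second-to-last letter 'l'. The stems whose second-to-last letter is 'l' (ninwobpolv → ninwobplvak, pagawzalv → pagawzlvak) delete the last vowel and add -ak.
The other patterns: stems whose second-to-last letter is 'd' add -ar; stems whose second-to-last letter is 'f' or 'z' double the final consonant and add -al.
So higugolk → higuglkak.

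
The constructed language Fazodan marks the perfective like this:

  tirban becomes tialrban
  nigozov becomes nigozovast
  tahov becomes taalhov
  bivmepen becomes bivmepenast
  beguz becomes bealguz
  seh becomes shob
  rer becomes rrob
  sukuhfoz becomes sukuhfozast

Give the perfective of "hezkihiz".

hezkihizast

beguz and sukuhfoz both end in -z yet inflect differently (bealguz, sukuhfozast), so the final letter is not what conditions the rule; the number of vowels is.
"hezkihiz" has 3 vowels. The stems with 3 vowels (sukuhfoz → sukuhfozast, bivmepen → bivmepenast, nigozov → nigozovast) add -ast.
So hezkihiz → hezkihizast.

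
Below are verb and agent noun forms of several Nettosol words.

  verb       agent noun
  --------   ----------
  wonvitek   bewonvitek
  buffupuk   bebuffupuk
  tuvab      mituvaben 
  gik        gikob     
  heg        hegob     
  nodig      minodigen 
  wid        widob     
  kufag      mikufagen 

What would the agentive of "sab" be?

heg and nodig both end in -g yet inflect differently (hegob, minodigen), so the final letter is not what conditions the rule; the number of vowels is.
"sab" has 1 vowel. The stems with 1 vowel (heg → hegob, gik → gikob, wid → widob) add -ob.
The other patterns: stems with 2 vowels add mi- … -en around the stem; stems with 3 vowels add the prefix be-.
So sab → sabob.

sabob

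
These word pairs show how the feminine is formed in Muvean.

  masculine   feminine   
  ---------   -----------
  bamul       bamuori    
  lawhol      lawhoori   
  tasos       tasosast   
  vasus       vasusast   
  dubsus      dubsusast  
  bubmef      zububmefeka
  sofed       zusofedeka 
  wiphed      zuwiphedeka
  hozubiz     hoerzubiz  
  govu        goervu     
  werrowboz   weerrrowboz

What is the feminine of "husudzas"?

lawhol and tasos both have last vowel 'o' yet inflect differently (lawhoori, tasosast), so the last vowel is not what conditions the rule; the final letter is.
"husudzas" ends in -s. The stems ending in -s (tasos → tasosast, vasus → vasusast, dubsus → dubsusast) add -ast.
The other patterns: stems ending in -l drop the final letter and add -ori; stems ending in -d or -f add zu- … -eka around the stem; stems ending in -u or -z insert -er- after the first vowel.
So husudzas → husudzasast.

husudzasast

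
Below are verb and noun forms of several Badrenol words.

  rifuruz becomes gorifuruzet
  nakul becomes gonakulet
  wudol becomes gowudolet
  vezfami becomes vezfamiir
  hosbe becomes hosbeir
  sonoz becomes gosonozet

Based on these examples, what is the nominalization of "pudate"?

pudateir

hosbe and sonoz both have 2 vowels yet inflect differently (hosbeir, gosonozet), so the number of vowels is not what conditions the rule; whether the stem ends in a vowel or a consonant is.
"pudate" ends in a vowel. The stems ending in a vowel (vezfami → vezfamiir, hosbe → hosbeir) add -ir.
So pudate → pudateir.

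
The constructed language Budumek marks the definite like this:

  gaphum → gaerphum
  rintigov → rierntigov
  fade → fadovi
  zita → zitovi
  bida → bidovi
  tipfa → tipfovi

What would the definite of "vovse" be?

"vovse" ends in a vowel. The stems ending in a vowel (fade → fadovi, zita → zitovi, bida → bidovi) drop the final letter and add -ovi.
So vovse → vovsovi.

vovsovi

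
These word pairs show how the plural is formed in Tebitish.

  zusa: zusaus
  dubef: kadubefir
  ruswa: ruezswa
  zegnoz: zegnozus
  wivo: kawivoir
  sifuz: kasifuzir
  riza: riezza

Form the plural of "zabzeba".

zusa and riza both end in -a yet inflect differently (zusaus, riezza), so the final letter is not what conditions the rule; the first letter is.
"zabzeba" begins with z-. The stems beginning with z- (zegnoz → zegnozus, zusa → zusaus) add -us.
The other patterns: stems beginning with r- insert -ez- after the first vowel; stems beginning with d-, s- or w- add ka- … -ir around the stem.
So zabzeba → zabzebaus.

zabzebaus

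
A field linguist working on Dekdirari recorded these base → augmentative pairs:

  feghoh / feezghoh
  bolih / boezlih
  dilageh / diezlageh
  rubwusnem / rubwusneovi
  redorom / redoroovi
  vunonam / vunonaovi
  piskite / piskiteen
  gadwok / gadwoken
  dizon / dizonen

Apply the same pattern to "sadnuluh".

dilageh and rubwusnem both have last vowel 'e' yet inflect differently (diezlageh, rubwusneovi), so the last vowel is not what conditions the rule; the final letter is.
"sadnuluh" ends in -h. The stems ending in -h (feghoh → feezghoh, bolih → boezlih, dilageh → diezlageh) insert -ez- after the first vowel.
The other patterns: stems ending in -m drop the final letter and add -ovi; stems ending in -e, -k or -n add -en.
So sadnuluh → saezdnuluh.

saezdnuluh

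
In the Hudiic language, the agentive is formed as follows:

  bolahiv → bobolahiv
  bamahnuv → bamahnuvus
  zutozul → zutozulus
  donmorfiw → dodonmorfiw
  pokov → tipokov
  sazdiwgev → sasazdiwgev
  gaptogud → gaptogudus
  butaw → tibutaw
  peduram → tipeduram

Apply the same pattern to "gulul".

gululus

bamahnuv and pokov both end in -v yet inflect differently (bamahnuvus, tipokov), so the final letter is not what conditions the rule; the last vowel is.
"gulul" has last vowel 'u'. The stems whose last vowel is 'u' (gaptogud → gaptogudus, bamahnuv → bamahnuvus, zutozul → zutozulus) add -us.
The other patterns: stems whose last vowel is 'a' or 'o' add the prefix ti-; stems whose last vowel is 'e' or 'i' repeat the first consonant+vowel as a prefix.
So gulul → gululus.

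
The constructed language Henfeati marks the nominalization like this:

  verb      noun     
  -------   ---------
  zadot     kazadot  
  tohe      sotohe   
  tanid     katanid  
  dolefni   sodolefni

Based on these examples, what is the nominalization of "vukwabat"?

kavukwabat

"vukwabat" ends in a consonant. The stems ending in a consonant (zadot → kazadot, tanid → katanid) add the prefix ka-.
The other pattern: stems ending in a vowel add the prefix so-.
So vukwabat → kavukwabat.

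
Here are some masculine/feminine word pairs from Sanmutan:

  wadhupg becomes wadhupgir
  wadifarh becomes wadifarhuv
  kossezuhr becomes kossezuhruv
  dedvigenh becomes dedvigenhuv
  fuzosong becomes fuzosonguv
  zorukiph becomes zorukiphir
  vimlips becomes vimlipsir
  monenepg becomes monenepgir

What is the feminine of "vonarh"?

vonarhuv

zorukiph and dedvigenh both end in -h yet inflect differently (zorukiphir, dedvigenhuv), so the final letter is not what conditions the rule; the second-to-last letter is.
"vonarh" has second-to-last letter 'r'. The one such stem in the data (wadifarh → wadifarhuv) adds -uv, so the same rule applies.
The other pattern: stems whose second-to-last letter is 'p' add -ir.
So vonarh → vonarhuv.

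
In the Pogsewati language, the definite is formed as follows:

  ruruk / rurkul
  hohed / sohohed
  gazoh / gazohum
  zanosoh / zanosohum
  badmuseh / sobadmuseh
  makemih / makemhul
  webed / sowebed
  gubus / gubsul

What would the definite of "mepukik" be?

mepukkul

"mepukik" has last vowel 'i'. The one such stem in the data (makemih → makemhul) deletes the last vowel and adds -ul (as do gubus, ruruk), so the same rule applies.
The other patterns: stems whose last vowel is 'o' add -um; stems whose last vowel is 'e' add the prefix so-.
So mepukik → mepukkul.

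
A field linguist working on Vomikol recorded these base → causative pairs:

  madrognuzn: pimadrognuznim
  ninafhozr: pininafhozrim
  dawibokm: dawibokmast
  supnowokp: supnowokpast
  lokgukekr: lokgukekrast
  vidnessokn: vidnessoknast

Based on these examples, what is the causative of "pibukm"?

vidnessokn and madrognuzn both end in -n yet inflect differently (vidnessoknast, pimadrognuznim), so the final letter is not what conditions the rule; the second-to-last letter is.
"pibukm" has second-to-last letter 'k'. The stems whose second-to-last letter is 'k' (lokgukekr → lokgukekrast, vidnessokn → vidnessoknast, dawibokm → dawibokmast) add -ast.
So pibukm → pibukmast.

pibukmast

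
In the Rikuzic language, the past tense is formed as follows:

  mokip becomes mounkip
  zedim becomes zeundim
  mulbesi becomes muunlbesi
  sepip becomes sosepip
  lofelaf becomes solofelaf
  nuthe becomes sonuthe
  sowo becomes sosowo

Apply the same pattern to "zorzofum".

zounrzofum

mokip and sepip both end in -p yet inflect differently (mounkip, sosepip), so the final letter is not what conditions the rule; the first letter is.
"zorzofum" begins with z-. The one such stem in the data (zedim → zeundim) inserts -un- after the first vowel (as do mokip, mulbesi), so the same rule applies.
So zorzofum → zounrzofum.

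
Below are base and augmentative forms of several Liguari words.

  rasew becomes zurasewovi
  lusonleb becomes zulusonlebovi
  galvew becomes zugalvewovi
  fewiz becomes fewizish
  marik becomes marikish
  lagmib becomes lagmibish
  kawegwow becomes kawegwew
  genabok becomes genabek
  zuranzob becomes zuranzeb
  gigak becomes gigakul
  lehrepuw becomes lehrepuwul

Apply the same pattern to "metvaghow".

lusonleb and lagmib both end in -b yet inflect differently (zulusonlebovi, lagmibish), so the final letter is not what conditions the rule; the last vowel is.
"metvaghow" has last vowel 'o'. The stems whose last vowel is 'o' (kawegwow → kawegwew, genabok → genabek, zuranzob → zuranzeb) change the last vowel to 'e'.
The other patterns: stems whose last vowel is 'e' add zu- … -ovi around the stem; stems whose last vowel is 'i' add -ish; stems whose last vowel is 'a' or 'u' add -ul.
So metvaghow → metvaghew.

metvaghew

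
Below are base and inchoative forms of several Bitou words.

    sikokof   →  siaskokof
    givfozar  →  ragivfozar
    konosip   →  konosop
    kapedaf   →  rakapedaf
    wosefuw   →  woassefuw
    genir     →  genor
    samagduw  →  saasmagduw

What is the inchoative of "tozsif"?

tozsof

"tozsif" has last vowel 'i'. The stems whose last vowel is 'i' (genir → genor, konosip → konosop) change the last vowel to 'o'.
The other patterns: stems whose last vowel is 'a' add the prefix ra-; stems whose last vowel is 'o' or 'u' insert -as- after the first vowel.
So tozsif → tozsof.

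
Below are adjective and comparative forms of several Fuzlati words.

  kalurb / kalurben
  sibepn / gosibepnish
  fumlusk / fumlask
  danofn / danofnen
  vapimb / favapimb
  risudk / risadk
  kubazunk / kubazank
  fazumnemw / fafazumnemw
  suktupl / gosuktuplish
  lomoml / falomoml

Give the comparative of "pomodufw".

pomodufwen

kalurb and vapimb both end in -b yet inflect differently (kalurben, favapimb), so the final letter is not what conditions the rule; the second-to-last letter is.
"pomodufw" has second-to-last letter 'f'. The one such stem in the data (danofn → danofnen) adds -en, so the same rule applies.
The other patterns: stems whose second-to-last letter is 'm' add the prefix fa-; stems whose second-to-last letter is 'p' add go- … -ish around the stem; stems whose second-to-last letter is 'd', 'n' or 's' change the last vowel to 'a'.
So pomodufw → pomodufwen.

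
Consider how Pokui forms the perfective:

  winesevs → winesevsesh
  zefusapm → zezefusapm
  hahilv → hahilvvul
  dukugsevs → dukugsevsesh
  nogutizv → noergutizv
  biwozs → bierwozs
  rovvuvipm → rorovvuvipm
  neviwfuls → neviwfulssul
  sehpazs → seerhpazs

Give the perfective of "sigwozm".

siergwozm

"sigwozm" has second-to-last letter 'z'. The stems whose second-to-last letter is 'z' (sehpazs → seerhpazs, biwozs → bierwozs, nogutizv → noergutizv) insert -er- after the first vowel.
The other patterns: stems whose second-to-last letter is 'l' double the final consonant and add -ul; stems whose second-to-last letter is 'v' add -esh; stems whose second-to-last letter is 'p' repeat the first consonant+vowel as a prefix.
So sigwozm → siergwozm.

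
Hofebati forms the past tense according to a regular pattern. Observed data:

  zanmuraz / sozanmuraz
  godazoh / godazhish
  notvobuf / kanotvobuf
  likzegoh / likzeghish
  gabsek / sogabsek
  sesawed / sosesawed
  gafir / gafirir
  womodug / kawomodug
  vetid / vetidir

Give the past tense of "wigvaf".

sowigvaf

vetid and sesawed both end in -d yet inflect differently (vetidir, sosesawed), so the final letter is not what conditions the rule; the last vowel is.
"wigvaf" has last vowel 'a'. The one such stem in the data (zanmuraz → sozanmuraz) adds the prefix so-, so the same rule applies.
The other patterns: stems whose last vowel is 'i' add -ir; stems whose last vowel is 'u' add the prefix ka-; stems whose last vowel is 'o' delete the last vowel and add -ish.
So wigvaf → sowigvaf.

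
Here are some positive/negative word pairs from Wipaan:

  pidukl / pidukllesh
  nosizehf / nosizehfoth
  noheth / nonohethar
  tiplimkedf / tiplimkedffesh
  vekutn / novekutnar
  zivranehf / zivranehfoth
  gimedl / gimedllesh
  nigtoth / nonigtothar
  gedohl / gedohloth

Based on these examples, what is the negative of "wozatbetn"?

nowozatbetnar

"wozatbetn" has second-to-last letter 't'. The stems whose second-to-last letter is 't' (nigtoth → nonigtothar, vekutn → novekutnar, noheth → nonohethar) add no- … -ar around the stem.
So wozatbetn → nowozatbetnar.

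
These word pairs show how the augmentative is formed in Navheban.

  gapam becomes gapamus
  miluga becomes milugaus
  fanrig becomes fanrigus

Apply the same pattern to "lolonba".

lolonbaus

Every pair shown (gapam → gapamus, miluga → milugaus, fanrig → fanrigus) follows the same rule: add -us.
So lolonba → lolonbaus.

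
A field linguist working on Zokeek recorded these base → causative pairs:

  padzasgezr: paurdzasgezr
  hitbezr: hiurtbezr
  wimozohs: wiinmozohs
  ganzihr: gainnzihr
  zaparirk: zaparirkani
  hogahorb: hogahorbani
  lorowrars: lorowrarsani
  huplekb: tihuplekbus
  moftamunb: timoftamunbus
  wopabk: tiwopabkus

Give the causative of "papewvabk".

tipapewvabkus

padzasgezr and ganzihr both end in -r yet inflect differently (paurdzasgezr, gainnzihr), so the final letter is not what conditions the rule; the second-to-last letter is.
"papewvabk" has second-to-last letter 'b'. The one such stem in the data (wopabk → tiwopabkus) adds ti- … -us around the stem, so the same rule applies.
The other patterns: stems whose second-to-last letter is 'z' insert -ur- after the first vowel; stems whose second-to-last letter is 'h' insert -in- after the first vowel; stems whose second-to-last letter is 'r' add -ani.
So papewvabk → tipapewvabkus.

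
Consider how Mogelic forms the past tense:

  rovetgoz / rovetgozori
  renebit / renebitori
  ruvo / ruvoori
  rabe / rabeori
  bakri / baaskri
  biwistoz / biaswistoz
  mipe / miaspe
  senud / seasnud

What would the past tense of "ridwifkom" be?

ridwifkomori

rovetgoz and biwistoz both end in -z yet inflect differently (rovetgozori, biaswistoz), so the final letter is not what conditions the rule; the first letter is.
"ridwifkom" begins with r-. The stems beginning with r- (rovetgoz → rovetgozori, renebit → renebitori, ruvo → ruvoori) add -ori.
So ridwifkom → ridwifkomori.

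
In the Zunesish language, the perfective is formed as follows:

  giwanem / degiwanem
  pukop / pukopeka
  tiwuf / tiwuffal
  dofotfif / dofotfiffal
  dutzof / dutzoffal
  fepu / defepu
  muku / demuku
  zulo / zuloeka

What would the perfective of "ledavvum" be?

deledavvum

fepu and tiwuf both have last vowel 'u' yet inflect differently (defepu, tiwuffal), so the last vowel is not what conditions the rule; the final letter is.
"ledavvum" ends in -m. The one such stem in the data (giwanem → degiwanem) adds the prefix de-, so the same rule applies.
So ledavvum → deledavvum.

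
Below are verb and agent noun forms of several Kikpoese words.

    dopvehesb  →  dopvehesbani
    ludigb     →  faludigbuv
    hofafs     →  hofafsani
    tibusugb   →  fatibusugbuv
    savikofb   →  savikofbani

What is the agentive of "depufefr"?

"depufefr" has second-to-last letter 'f'. The stems whose second-to-last letter is 'f' (hofafs → hofafsani, savikofb → savikofbani) add -ani.
The other pattern: stems whose second-to-last letter is 'g' add fa- … -uv around the stem.
So depufefr → depufefrani.

depufefrani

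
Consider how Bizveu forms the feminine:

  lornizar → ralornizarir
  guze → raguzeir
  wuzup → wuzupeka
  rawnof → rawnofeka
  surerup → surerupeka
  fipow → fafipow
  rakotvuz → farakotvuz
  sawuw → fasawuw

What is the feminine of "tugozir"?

ratugozirir

rawnof and fipow both have last vowel 'o' yet inflect differently (rawnofeka, fafipow), so the last vowel is not what conditions the rule; the final letter is.
"tugozir" ends in -r. The one such stem in the data (lornizar → ralornizarir) adds ra- … -ir around the stem, so the same rule applies.
The other patterns: stems ending in -f or -p add -eka; stems ending in -w or -z add the prefix fa-.
So tugozir → ratugozirir.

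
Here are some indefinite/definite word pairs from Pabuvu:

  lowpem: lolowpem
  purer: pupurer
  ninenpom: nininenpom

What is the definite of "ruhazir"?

Every pair shown (lowpem → lolowpem, purer → pupurer, ninenpom → nininenpom) follows the same rule: repeat the first consonant+vowel as a prefix.
So ruhazir → ruruhazir.

ruruhazir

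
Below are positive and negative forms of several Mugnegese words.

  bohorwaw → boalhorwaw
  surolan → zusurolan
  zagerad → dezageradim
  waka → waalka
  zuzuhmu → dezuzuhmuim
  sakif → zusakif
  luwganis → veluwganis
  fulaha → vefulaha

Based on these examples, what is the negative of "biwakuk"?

fulaha and waka both end in -a yet inflect differently (vefulaha, waalka), so the final letter is not what conditions the rule; the first letter is.
"biwakuk" begins with b-. The one such stem in the data (bohorwaw → boalhorwaw) inserts -al- after the first vowel (as does waka), so the same rule applies.
So biwakuk → bialwakuk.

bialwakuk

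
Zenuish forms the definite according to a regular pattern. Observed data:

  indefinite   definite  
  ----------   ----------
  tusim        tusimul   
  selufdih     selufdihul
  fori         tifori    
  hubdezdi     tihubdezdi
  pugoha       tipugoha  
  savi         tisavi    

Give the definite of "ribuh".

tusim and fori both have last vowel 'i' yet inflect differently (tusimul, tifori), so the last vowel is not what conditions the rule; whether the stem ends in a vowel or a consonant is.
"ribuh" ends in a consonant. The stems ending in a consonant (tusim → tusimul, selufdih → selufdihul) add -ul.
So ribuh → ribuhul.

ribuhul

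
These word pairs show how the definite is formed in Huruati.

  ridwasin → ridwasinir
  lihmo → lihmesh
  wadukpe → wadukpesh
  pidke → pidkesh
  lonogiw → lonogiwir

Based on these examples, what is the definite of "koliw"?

koliwir

lihmo and lonogiw both begin with l- yet inflect differently (lihmesh, lonogiwir), so the first letter is not what conditions the rule; whether the stem ends in a vowel or a consonant is.
"koliw" ends in a consonant. The stems ending in a consonant (ridwasin → ridwasinir, lonogiw → lonogiwir) add -ir.
The other pattern: stems ending in a vowel drop the final letter and add -esh.
So koliw → koliwir.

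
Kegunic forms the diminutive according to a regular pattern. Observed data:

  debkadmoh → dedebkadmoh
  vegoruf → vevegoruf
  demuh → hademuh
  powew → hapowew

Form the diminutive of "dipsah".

"dipsah" has 2 vowels. The stems with 2 vowels (demuh → hademuh, powew → hapowew) add the prefix ha-.
So dipsah → hadipsah.

hadipsah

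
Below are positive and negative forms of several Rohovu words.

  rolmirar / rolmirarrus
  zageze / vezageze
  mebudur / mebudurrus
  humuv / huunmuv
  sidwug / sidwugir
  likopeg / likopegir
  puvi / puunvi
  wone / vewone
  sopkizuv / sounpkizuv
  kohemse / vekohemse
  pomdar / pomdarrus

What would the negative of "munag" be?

"munag" ends in -g. The stems ending in -g (sidwug → sidwugir, likopeg → likopegir) add -ir.
The other patterns: stems ending in -i or -v insert -un- after the first vowel; stems ending in -e add the prefix ve-; stems ending in -r double the final consonant and add -us.
So munag → munagir.

munagir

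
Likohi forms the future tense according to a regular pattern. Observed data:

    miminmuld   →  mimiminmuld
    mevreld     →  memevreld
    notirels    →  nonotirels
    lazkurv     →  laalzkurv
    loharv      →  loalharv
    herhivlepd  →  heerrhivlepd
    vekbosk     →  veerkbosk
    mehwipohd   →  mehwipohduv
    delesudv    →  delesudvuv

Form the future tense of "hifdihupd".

miminmuld and herhivlepd both end in -d yet inflect differently (mimiminmuld, heerrhivlepd), so the final letter is not what conditions the rule; the second-to-last letter is.
"hifdihupd" has second-to-last letter 'p'. The one such stem in the data (herhivlepd → heerrhivlepd) inserts -er- after the first vowel (as does vekbosk), so the same rule applies.
The other patterns: stems whose second-to-last letter is 'l' repeat the first consonant+vowel as a prefix; stems whose second-to-last letter is 'r' insert -al- after the first vowel; stems whose second-to-last letter is 'd' or 'h' add -uv.
So hifdihupd → hierfdihupd.

hierfdihupd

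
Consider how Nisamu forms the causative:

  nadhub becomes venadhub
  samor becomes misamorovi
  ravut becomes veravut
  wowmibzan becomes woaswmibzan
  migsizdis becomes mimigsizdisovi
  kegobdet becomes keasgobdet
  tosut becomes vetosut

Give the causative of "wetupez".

"wetupez" has last vowel 'e'. The one such stem in the data (kegobdet → keasgobdet) inserts -as- after the first vowel (as does wowmibzan), so the same rule applies.
So wetupez → weastupez.

weastupez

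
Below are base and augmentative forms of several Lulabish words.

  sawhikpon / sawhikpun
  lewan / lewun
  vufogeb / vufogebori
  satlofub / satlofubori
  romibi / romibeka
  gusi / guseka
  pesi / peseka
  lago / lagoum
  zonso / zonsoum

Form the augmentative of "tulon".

sawhikpon and lago both have last vowel 'o' yet inflect differently (sawhikpun, lagoum), so the last vowel is not what conditions the rule; the final letter is.
"tulon" ends in -n. The stems ending in -n (sawhikpon → sawhikpun, lewan → lewun) change the last vowel to 'u'.
The other patterns: stems ending in -b add -ori; stems ending in -i drop the final letter and add -eka; stems ending in -o add -um.
So tulon → tulun.

tulun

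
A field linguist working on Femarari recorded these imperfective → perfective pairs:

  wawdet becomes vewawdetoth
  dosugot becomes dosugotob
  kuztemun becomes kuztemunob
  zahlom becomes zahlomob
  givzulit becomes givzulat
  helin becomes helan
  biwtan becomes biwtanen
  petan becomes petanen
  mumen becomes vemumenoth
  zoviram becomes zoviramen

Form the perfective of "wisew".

vewisewoth

biwtan and helin both end in -n yet inflect differently (biwtanen, helan), so the final letter is not what conditions the rule; the last vowel is.
"wisew" has last vowel 'e'. The stems whose last vowel is 'e' (mumen → vemumenoth, wawdet → vewawdetoth) add ve- … -oth around the stem.
So wisew → vewisewoth.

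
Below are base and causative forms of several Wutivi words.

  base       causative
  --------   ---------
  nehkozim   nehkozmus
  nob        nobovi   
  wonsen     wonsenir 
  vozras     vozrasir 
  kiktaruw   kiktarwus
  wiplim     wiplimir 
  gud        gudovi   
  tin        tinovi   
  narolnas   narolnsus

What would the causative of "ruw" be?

ruwovi

tin and wonsen both end in -n yet inflect differently (tinovi, wonsenir), so the final letter is not what conditions the rule; the number of vowels is.
"ruw" has 1 vowel. The stems with 1 vowel (tin → tinovi, gud → gudovi, nob → nobovi) add -ovi.
The other patterns: stems with 2 vowels add -ir; stems with 3 vowels delete the last vowel and add -us.
So ruw → ruwovi.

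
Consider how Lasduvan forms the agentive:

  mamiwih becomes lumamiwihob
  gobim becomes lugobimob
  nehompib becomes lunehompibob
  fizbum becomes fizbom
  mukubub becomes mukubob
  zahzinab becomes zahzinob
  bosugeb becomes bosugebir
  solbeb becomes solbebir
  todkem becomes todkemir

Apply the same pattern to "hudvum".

gobim and fizbum both end in -m yet inflect differently (lugobimob, fizbom), so the final letter is not what conditions the rule; the last vowel is.
"hudvum" has last vowel 'u'. The stems whose last vowel is 'u' (fizbum → fizbom, mukubub → mukubob) change the last vowel to 'o'.
The other patterns: stems whose last vowel is 'i' add lu- … -ob around the stem; stems whose last vowel is 'e' add -ir.
So hudvum → hudvom.

hudvom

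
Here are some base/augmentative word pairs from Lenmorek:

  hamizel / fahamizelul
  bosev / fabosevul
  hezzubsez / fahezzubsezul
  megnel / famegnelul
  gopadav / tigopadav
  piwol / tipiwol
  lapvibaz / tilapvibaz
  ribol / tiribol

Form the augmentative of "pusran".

bosev and gopadav both end in -v yet inflect differently (fabosevul, tigopadav), so the final letter is not what conditions the rule; the last vowel is.
"pusran" has last vowel 'a'. The stems whose last vowel is 'a' (gopadav → tigopadav, lapvibaz → tilapvibaz) add the prefix ti-.
So pusran → tipusran.

tipusran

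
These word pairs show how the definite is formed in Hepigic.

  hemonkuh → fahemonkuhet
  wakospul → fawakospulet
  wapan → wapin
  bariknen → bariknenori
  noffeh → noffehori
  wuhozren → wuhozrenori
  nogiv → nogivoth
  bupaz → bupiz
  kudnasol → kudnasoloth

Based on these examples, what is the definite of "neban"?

wuhozren and wapan both end in -n yet inflect differently (wuhozrenori, wapin), so the final letter is not what conditions the rule; the last vowel is.
"neban" has last vowel 'a'. The stems whose last vowel is 'a' (bupaz → bupiz, wapan → wapin) change the last vowel to 'i'.
So neban → nebin.

nebin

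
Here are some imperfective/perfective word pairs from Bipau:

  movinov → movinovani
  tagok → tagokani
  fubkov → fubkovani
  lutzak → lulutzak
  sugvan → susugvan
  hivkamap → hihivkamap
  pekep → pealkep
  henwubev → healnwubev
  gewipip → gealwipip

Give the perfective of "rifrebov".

tagok and lutzak both end in -k yet inflect differently (tagokani, lulutzak), so the final letter is not what conditions the rule; the last vowel is.
"rifrebov" has last vowel 'o'. The stems whose last vowel is 'o' (movinov → movinovani, tagok → tagokani, fubkov → fubkovani) add -ani.
The other patterns: stems whose last vowel is 'a' repeat the first consonant+vowel as a prefix; stems whose last vowel is 'e' or 'i' insert -al- after the first vowel.
So rifrebov → rifrebovani.

rifrebovani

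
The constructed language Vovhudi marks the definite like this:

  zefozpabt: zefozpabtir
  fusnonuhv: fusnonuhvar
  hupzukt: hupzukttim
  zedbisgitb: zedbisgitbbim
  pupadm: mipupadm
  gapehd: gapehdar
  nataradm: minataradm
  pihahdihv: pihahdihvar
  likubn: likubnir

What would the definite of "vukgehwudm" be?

mivukgehwudm

zefozpabt and hupzukt both end in -t yet inflect differently (zefozpabtir, hupzukttim), so the final letter is not what conditions the rule; the second-to-last letter is.
"vukgehwudm" has second-to-last letter 'd'. The stems whose second-to-last letter is 'd' (pupadm → mipupadm, nataradm → minataradm) add the prefix mi-.
So vukgehwudm → mivukgehwudm.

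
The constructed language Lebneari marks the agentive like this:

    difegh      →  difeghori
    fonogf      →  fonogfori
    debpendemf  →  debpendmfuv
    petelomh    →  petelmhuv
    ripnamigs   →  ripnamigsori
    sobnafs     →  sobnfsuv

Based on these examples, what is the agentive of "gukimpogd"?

gukimpogdori

"gukimpogd" has second-to-last letter 'g'. The stems whose second-to-last letter is 'g' (difegh → difeghori, fonogf → fonogfori, ripnamigs → ripnamigsori) add -ori.
So gukimpogd → gukimpogdori.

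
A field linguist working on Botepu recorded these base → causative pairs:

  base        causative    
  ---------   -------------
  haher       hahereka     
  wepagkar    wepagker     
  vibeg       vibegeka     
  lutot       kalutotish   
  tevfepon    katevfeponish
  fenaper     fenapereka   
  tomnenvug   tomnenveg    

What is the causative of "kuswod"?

kakuswodish

"kuswod" has last vowel 'o'. The stems whose last vowel is 'o' (lutot → kalutotish, tevfepon → katevfeponish) add ka- … -ish around the stem.
So kuswod → kakuswodish.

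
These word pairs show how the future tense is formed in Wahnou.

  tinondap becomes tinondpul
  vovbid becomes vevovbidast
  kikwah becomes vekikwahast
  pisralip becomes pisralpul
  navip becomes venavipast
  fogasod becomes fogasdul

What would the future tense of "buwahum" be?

vovbid and fogasod both end in -d yet inflect differently (vevovbidast, fogasdul), so the final letter is not what conditions the rule; the number of vowels is.
"buwahum" has 3 vowels. The stems with 3 vowels (fogasod → fogasdul, tinondap → tinondpul, pisralip → pisralpul) delete the last vowel and add -ul.
The other pattern: stems with 2 vowels add ve- … -ast around the stem.
So buwahum → buwahmul.

buwahmul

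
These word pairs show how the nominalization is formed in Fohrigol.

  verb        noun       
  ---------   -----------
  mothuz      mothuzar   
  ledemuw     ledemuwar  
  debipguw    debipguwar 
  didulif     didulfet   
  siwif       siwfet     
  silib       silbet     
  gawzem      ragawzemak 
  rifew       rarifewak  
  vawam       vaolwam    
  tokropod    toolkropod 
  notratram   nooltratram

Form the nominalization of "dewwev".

"dewwev" has last vowel 'e'. The stems whose last vowel is 'e' (gawzem → ragawzemak, rifew → rarifewak) add ra- … -ak around the stem.
So dewwev → radewwevak.

radewwevak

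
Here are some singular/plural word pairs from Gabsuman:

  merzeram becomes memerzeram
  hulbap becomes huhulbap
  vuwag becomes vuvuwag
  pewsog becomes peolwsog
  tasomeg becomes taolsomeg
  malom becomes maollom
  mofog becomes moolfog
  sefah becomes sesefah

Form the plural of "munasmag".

mumunasmag

vuwag and mofog both end in -g yet inflect differently (vuvuwag, moolfog), so the final letter is not what conditions the rule; the last vowel is.
"munasmag" has last vowel 'a'. The stems whose last vowel is 'a' (vuwag → vuvuwag, sefah → sesefah, hulbap → huhulbap) repeat the first consonant+vowel as a prefix.
The other pattern: stems whose last vowel is 'e' or 'o' insert -ol- after the first vowel.
So munasmag → mumunasmag.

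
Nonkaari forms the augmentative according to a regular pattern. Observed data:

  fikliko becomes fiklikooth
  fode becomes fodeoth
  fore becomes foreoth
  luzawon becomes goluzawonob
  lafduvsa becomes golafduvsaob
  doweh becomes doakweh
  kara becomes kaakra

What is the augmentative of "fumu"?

fumuoth

lafduvsa and kara both end in -a yet inflect differently (golafduvsaob, kaakra), so the final letter is not what conditions the rule; the first letter is.
"fumu" begins with f-. The stems beginning with f- (fikliko → fiklikooth, fode → fodeoth, fore → foreoth) add -oth.
The other patterns: stems beginning with l- add go- … -ob around the stem; stems beginning with d- or k- insert -ak- after the first vowel.
So fumu → fumuoth.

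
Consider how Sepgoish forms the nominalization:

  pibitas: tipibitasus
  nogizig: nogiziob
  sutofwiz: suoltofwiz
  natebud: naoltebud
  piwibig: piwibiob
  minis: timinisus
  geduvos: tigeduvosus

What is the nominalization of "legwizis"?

tilegwizisus

minis and piwibig both have last vowel 'i' yet inflect differently (timinisus, piwibiob), so the last vowel is not what conditions the rule; the final letter is.
"legwizis" ends in -s. The stems ending in -s (pibitas → tipibitasus, minis → timinisus, geduvos → tigeduvosus) add ti- … -us around the stem.
So legwizis → tilegwizisus.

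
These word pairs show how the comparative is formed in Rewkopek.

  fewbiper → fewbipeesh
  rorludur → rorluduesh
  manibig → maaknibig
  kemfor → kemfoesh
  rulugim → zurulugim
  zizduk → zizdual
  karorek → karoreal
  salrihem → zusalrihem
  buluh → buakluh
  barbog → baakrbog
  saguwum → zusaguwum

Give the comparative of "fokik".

"fokik" ends in -k. The stems ending in -k (karorek → karoreal, zizduk → zizdual) drop the final letter and add -al.
So fokik → fokial.

fokial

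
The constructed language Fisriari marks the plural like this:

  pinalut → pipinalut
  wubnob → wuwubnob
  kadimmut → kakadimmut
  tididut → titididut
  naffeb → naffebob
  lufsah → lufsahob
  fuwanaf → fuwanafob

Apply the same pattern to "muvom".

"muvom" has last vowel 'o'. The one such stem in the data (wubnob → wuwubnob) repeats the first consonant+vowel as a prefix (as do pinalut, kadimmut), so the same rule applies.
The other pattern: stems whose last vowel is 'a' or 'e' add -ob.
So muvom → mumuvom.

mumuvom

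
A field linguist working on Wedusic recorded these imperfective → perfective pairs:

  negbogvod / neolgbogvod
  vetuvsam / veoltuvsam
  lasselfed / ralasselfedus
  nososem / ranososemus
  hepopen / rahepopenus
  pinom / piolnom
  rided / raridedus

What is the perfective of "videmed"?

"videmed" has last vowel 'e'. The stems whose last vowel is 'e' (rided → raridedus, hepopen → rahepopenus, nososem → ranososemus) add ra- … -us around the stem.
The other pattern: stems whose last vowel is 'a' or 'o' insert -ol- after the first vowel.
So videmed → ravidemedus.

ravidemedus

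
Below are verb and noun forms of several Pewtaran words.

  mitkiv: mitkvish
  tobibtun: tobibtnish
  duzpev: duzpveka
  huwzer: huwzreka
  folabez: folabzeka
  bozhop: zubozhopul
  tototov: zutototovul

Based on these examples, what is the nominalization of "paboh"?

zupabohul

mitkiv and duzpev both end in -v yet inflect differently (mitkvish, duzpveka), so the final letter is not what conditions the rule; the last vowel is.
"paboh" has last vowel 'o'. The stems whose last vowel is 'o' (bozhop → zubozhopul, tototov → zutototovul) add zu- … -ul around the stem.
The other patterns: stems whose last vowel is 'i' or 'u' delete the last vowel and add -ish; stems whose last vowel is 'e' delete the last vowel and add -eka.
So paboh → zupabohul.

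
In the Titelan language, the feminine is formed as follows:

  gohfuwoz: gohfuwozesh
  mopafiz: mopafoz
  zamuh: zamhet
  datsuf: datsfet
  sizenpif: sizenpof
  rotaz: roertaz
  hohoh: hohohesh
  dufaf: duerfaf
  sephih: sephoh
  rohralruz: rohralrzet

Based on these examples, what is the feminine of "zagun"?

gohfuwoz and rohralruz both end in -z yet inflect differently (gohfuwozesh, rohralrzet), so the final letter is not what conditions the rule; the last vowel is.
"zagun" has last vowel 'u'. The stems whose last vowel is 'u' (datsuf → datsfet, rohralruz → rohralrzet, zamuh → zamhet) delete the last vowel and add -et.
The other patterns: stems whose last vowel is 'o' add -esh; stems whose last vowel is 'i' change the last vowel to 'o'; stems whose last vowel is 'a' insert -er- after the first vowel.
So zagun → zagnet.

zagnet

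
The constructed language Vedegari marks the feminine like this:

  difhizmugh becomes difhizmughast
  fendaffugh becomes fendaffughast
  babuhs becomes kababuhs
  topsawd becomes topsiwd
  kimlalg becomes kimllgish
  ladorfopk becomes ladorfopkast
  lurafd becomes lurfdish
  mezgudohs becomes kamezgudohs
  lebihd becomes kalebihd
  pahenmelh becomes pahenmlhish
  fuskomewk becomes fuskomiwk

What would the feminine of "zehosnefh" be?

zehosnfhish

fuskomewk and ladorfopk both end in -k yet inflect differently (fuskomiwk, ladorfopkast), so the final letter is not what conditions the rule; the second-to-last letter is.
"zehosnefh" has second-to-last letter 'f'. The one such stem in the data (lurafd → lurfdish) deletes the last vowel and adds -ish (as do kimlalg, pahenmelh), so the same rule applies.
The other patterns: stems whose second-to-last letter is 'w' change the last vowel to 'i'; stems whose second-to-last letter is 'g' or 'p' add -ast; stems whose second-to-last letter is 'h' add the prefix ka-.
So zehosnefh → zehosnfhish.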